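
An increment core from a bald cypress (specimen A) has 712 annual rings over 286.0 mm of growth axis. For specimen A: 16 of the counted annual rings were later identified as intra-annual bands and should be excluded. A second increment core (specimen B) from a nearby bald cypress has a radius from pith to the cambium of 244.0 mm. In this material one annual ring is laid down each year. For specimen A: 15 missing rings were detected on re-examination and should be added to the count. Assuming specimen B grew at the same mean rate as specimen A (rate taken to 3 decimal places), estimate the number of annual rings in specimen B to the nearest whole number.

607 annual rings

Specimen A: correcting the raw count gives 712 − 16 + 15 = 711 true annual rings.
A: 286.0 mm over 711 years gives 286.0 / 711 ≈ 0.402 mm per year.
For B, 244.0 / 0.402 = 606.97 years ≈ 607 annual rings.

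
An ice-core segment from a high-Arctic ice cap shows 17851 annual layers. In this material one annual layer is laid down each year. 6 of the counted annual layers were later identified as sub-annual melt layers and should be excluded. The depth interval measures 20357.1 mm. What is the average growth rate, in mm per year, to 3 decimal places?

True annual layer count = 17851 − 6 = 17845.
Mean rate = 20357.1 mm / 17845 years ≈ 1.141 mm per year.

1.141 mm per year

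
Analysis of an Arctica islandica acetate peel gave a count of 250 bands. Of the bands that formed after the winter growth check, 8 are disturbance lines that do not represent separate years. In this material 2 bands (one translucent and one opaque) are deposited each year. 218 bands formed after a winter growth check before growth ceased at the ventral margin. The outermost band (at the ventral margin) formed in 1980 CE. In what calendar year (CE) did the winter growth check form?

218 bands post-date the winter growth check.
218 − 8 false = 210 true bands after the winter growth check.
With 2 bands per year, 210 / 2 = 105 years.
1980 − 105 = 1875 CE.

1875 CE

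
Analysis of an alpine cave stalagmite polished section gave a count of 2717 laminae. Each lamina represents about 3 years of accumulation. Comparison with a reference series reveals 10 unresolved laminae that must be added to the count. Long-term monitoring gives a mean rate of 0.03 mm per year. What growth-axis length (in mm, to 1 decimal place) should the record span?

245.4 mm

True lamina count = 2717 + 10 = 2727.
2727 laminae at 3 years each span 2727 × 3 = 8181 years.
8181 years at 0.03 mm/year gives 0.03 × 8181 = 245.4 mm.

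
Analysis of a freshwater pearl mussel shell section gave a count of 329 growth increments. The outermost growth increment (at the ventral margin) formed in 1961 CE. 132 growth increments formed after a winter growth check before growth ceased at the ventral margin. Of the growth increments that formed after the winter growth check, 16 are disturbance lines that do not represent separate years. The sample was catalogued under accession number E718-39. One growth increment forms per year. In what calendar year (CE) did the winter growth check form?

There are 132 growth increments younger than the winter growth check.
Removing the 16 false growth increments leaves 132 − 16 = 116 true growth increments beyond the winter growth check.
The growth increment at the ventral margin is 1961 CE, so the winter growth check dates to 1961 − 116 = 1845 CE.

1845 CE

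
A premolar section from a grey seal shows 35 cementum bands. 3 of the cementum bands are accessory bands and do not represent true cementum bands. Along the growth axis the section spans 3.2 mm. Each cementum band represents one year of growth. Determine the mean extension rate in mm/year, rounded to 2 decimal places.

0.10 mm/year

True cementum band count = 35 − 3 = 32.
Mean rate = 3.2 mm / 32 years ≈ 0.10 mm/year.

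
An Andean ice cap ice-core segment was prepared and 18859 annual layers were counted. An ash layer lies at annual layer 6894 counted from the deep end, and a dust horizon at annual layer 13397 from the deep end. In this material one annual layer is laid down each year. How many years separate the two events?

6503 years

Separation: 13397 − 6894 = 6503 annual layers.
One annual layer per year makes the interval 6503 years.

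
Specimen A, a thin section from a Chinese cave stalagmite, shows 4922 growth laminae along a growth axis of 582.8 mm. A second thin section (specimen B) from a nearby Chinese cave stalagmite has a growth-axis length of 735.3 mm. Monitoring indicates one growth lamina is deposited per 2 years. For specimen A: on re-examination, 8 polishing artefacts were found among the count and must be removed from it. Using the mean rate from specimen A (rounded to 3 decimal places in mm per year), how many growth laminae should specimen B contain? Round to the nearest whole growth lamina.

6231 growth laminae

Specimen A: after corrections the count is 4922 − 8 = 4914 growth laminae.
Specimen A: 4914 growth laminae at 2 years each span 4914 × 2 = 9828 years.
A: 582.8 mm over 9828 years gives 582.8 / 9828 ≈ 0.059 mm/yr.
Specimen B: 735.3 mm / 0.059 mm per year = 12462.71 years; at 2 years per growth lamina that is 12462.71 / 2 ≈ 6231 growth laminae.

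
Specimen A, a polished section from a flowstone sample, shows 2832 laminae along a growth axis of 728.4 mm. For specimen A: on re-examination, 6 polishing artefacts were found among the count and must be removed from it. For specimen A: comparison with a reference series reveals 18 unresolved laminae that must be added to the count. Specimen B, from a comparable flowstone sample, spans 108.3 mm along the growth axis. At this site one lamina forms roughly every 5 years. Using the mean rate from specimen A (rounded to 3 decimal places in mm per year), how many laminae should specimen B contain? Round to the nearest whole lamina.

425 laminae

Specimen A: after corrections the count is 2832 − 6 + 18 = 2844 laminae.
Specimen A: multiplying by 5 years per lamina: 2844 × 5 = 14220 years.
A: 728.4 mm over 14220 years gives 728.4 / 14220 ≈ 0.051 mm per year.
Specimen B: 108.3 mm / 0.051 mm per year = 2123.53 years; at 5 years per lamina that is 2123.53 / 5 ≈ 425 laminae.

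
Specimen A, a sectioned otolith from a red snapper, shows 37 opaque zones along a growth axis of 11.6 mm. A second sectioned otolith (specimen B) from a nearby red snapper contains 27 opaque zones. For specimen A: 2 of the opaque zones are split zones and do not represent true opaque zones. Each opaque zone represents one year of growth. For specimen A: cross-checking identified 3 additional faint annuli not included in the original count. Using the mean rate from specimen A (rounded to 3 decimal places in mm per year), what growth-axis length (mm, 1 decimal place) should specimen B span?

Specimen A: after corrections the count is 37 − 2 + 3 = 38 opaque zones.
A: Mean rate = 11.6 mm / 38 years ≈ 0.305 mm/year.
B's length ≈ 0.305 × 27 = 8.2 mm.

8.2 mm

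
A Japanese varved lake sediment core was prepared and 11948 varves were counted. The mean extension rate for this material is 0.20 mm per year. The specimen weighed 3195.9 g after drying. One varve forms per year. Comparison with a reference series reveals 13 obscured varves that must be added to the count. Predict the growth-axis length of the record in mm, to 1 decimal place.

After corrections the count is 11948 + 13 = 11961 varves.
11961 years at 0.20 mm/year gives 0.20 × 11961 = 2392.2 mm.

2392.2 mm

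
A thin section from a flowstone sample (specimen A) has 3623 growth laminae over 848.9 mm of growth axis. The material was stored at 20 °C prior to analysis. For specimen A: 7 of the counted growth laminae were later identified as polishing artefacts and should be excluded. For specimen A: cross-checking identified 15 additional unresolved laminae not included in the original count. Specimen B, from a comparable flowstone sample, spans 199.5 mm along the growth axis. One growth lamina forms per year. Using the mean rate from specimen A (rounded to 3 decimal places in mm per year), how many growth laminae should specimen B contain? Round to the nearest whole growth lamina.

Specimen A: correcting the raw count gives 3623 − 7 + 15 = 3631 true growth laminae.
A: 848.9 mm over 3631 years gives 848.9 / 3631 ≈ 0.234 mm/year.
For B, 199.5 / 0.234 = 852.56 years ≈ 853 growth laminae.

853 growth laminae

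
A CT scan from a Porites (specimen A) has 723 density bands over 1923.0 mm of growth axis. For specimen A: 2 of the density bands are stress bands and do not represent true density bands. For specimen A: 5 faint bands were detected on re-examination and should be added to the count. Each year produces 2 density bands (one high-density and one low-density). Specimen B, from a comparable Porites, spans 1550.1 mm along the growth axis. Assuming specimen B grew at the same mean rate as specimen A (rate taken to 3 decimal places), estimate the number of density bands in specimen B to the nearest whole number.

Specimen A: true density band count = 723 − 2 + 5 = 726.
Specimen A: dividing by 2 density bands per year: 726 / 2 = 363 years.
A: Extension rate ≈ 1923.0 / 363 = 5.298 mm per year.
For B, 1550.1 / 5.298 = 292.58 years; at 2 density bands per year that is 292.58 × 2 ≈ 585 density bands.

585 density bands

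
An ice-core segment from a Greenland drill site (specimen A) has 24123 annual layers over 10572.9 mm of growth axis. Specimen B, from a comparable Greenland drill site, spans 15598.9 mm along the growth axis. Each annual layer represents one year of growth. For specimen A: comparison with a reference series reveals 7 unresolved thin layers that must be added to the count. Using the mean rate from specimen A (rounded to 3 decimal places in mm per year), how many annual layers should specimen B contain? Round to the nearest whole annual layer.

Specimen A: adjusted count: 24123 + 7 = 24130 annual layers.
A: 10572.9 mm over 24130 years gives 10572.9 / 24130 ≈ 0.438 mm/yr.
B spans 15598.9 / 0.438 = 35613.93 years ≈ 35614 annual layers.

35614 annual layers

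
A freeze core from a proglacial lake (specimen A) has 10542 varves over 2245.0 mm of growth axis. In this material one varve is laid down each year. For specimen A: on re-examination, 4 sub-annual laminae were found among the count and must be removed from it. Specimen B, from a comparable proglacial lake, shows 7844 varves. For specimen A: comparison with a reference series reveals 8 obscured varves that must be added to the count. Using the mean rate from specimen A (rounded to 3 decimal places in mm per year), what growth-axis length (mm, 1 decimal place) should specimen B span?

1670.8 mm

Specimen A: correcting the raw count gives 10542 − 4 + 8 = 10546 true varves.
A: 2245.0 mm over 10546 years gives 2245.0 / 10546 ≈ 0.213 mm per year.
B's length ≈ 0.213 × 7844 = 1670.8 mm.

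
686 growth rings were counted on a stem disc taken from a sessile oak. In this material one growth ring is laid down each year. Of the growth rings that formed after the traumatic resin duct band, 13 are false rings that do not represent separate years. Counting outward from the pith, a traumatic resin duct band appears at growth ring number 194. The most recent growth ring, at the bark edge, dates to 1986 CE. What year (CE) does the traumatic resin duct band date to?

686 − 194 = 492 growth rings lie beyond the traumatic resin duct band toward the bark edge.
492 − 13 false = 479 true growth rings after the traumatic resin duct band.
The growth ring at the bark edge is 1986 CE, so the traumatic resin duct band dates to 1986 − 479 = 1507 CE.

1507 CE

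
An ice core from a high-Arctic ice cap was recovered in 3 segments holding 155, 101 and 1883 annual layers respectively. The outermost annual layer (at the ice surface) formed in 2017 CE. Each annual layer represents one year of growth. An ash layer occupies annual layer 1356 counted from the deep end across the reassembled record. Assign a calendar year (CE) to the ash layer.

Total annual layers = 155 + 101 + 1883 = 2139.
2139 − 1356 = 783 annual layers lie beyond the ash layer toward the ice surface.
2017 − 783 = 1234 CE.

1234 CE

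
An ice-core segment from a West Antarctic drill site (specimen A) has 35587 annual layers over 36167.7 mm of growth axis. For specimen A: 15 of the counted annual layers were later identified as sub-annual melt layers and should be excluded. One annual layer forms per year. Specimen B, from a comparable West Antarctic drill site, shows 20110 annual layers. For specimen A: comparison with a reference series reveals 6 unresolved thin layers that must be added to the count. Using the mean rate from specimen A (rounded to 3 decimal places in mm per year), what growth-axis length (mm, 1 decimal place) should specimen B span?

20451.9 mm

Specimen A: true annual layer count = 35587 − 15 + 6 = 35578.
A: Mean rate = 36167.7 mm / 35578 years ≈ 1.017 mm/yr.
B's length ≈ 1.017 × 20110 = 20451.9 mm.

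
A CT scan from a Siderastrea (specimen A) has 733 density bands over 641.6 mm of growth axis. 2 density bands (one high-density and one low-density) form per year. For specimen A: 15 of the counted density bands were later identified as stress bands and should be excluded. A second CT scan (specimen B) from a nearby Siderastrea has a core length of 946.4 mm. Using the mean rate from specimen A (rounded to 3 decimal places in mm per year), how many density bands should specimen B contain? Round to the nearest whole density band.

Specimen A: correcting the raw count gives 733 − 15 = 718 true density bands.
Specimen A: 718 density bands at 2 per year is 718 / 2 = 359 years.
A: Mean rate = 641.6 mm / 359 years ≈ 1.787 mm/yr.
For B, 946.4 / 1.787 = 529.60 years; at 2 density bands per year that is 529.60 × 2 ≈ 1059 density bands.

1059 density bands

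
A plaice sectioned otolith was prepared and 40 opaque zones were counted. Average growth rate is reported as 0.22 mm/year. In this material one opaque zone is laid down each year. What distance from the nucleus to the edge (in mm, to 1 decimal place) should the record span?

40 years of growth are recorded.
40 years at 0.22 mm/year gives 0.22 × 40 = 8.8 mm.

8.8 mm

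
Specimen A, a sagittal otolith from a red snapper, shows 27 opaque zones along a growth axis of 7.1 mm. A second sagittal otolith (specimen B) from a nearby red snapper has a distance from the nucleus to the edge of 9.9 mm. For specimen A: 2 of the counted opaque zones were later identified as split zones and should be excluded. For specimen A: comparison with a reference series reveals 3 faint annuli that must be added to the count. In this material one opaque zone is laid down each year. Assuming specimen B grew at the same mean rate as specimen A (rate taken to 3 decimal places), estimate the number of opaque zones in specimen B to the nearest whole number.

Specimen A: after corrections the count is 27 − 2 + 3 = 28 opaque zones.
A: Extension rate ≈ 7.1 / 28 = 0.254 mm per year.
For B, 9.9 / 0.254 = 38.98 years ≈ 39 opaque zones.

39 opaque zones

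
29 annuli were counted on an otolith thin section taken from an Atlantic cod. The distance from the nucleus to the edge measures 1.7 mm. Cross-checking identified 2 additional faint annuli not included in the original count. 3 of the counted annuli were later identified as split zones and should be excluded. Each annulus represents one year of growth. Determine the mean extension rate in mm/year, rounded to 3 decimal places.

0.061 mm/year

Adjusted count: 29 − 3 + 2 = 28 annuli.
1.7 mm over 28 years gives 1.7 / 28 ≈ 0.061 mm/year.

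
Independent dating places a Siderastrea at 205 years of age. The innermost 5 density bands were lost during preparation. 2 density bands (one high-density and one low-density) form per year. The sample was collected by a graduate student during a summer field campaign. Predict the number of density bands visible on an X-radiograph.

405 density bands

Expected density bands: 205 × 2 = 410.
Subtracting the 5 density bands not captured gives 410 − 5 = 405 density bands in the record.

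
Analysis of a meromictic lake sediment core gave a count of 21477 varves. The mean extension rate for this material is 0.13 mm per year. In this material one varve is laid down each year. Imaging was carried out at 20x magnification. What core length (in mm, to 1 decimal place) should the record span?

21477 years of growth are recorded.
Predicted length = 0.13 mm/year × 21477 years = 2792.0 mm.

2792.0 mm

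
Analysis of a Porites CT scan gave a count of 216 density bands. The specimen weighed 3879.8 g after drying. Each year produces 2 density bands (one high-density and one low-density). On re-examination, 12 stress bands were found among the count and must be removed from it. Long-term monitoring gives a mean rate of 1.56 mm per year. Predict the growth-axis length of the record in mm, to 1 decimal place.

True density band count = 216 − 12 = 204.
204 density bands at 2 per year is 204 / 2 = 102 years.
Predicted length = 1.56 mm/year × 102 years = 159.1 mm.

159.1 mm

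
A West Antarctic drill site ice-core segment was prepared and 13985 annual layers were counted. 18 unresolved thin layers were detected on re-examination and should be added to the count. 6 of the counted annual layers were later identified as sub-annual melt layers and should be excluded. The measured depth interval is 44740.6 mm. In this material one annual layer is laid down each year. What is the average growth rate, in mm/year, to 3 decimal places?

Correcting the raw count gives 13985 − 6 + 18 = 13997 true annual layers.
Mean rate = 44740.6 mm / 13997 years ≈ 3.196 mm/year.

3.196 mm/year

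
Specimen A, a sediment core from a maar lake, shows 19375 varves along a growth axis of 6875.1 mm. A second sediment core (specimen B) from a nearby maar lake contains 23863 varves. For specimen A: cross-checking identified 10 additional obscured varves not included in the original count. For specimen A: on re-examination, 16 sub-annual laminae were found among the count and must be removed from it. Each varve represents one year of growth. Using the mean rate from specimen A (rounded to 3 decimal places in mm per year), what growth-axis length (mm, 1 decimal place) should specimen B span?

8471.4 mm

Specimen A: after corrections the count is 19375 − 16 + 10 = 19369 varves.
A: Extension rate ≈ 6875.1 / 19369 = 0.355 mm/year.
B's length ≈ 0.355 × 23863 = 8471.4 mm.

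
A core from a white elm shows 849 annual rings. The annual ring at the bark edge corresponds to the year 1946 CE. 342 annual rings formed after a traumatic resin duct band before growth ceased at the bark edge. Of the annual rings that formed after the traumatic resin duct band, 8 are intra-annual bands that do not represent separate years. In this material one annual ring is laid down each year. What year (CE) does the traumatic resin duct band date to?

342 annual rings formed after the traumatic resin duct band.
Removing the 8 false annual rings leaves 342 − 8 = 334 true annual rings beyond the traumatic resin duct band.
1946 − 334 = 1612 CE.

1612 CE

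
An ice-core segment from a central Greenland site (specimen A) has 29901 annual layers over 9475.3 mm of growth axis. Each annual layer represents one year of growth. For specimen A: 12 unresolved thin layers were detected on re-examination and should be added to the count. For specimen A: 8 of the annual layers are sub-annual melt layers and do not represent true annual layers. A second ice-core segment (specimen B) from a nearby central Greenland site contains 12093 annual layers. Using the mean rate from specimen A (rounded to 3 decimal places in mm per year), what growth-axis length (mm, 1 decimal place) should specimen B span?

3833.5 mm

Specimen A: true annual layer count = 29901 − 8 + 12 = 29905.
A: Extension rate ≈ 9475.3 / 29905 = 0.317 mm per year.
B's length ≈ 0.317 × 12093 = 3833.5 mm.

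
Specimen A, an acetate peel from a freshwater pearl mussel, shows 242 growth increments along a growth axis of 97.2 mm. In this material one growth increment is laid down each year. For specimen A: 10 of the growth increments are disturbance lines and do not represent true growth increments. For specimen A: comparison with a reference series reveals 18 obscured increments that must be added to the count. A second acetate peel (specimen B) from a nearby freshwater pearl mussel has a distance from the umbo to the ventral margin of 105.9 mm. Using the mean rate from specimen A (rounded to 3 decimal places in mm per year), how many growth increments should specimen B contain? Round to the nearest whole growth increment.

272 growth increments

Specimen A: after corrections the count is 242 − 10 + 18 = 250 growth increments.
A: Extension rate ≈ 97.2 / 250 = 0.389 mm/yr.
B spans 105.9 / 0.389 = 272.24 years ≈ 272 growth increments.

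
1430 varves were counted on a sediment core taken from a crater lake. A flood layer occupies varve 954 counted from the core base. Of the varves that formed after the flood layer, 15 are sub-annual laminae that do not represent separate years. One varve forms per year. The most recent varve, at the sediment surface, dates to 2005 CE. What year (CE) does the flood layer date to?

1544 CE

1430 − 954 = 476 varves lie beyond the flood layer toward the sediment surface.
476 − 15 false = 461 true varves after the flood layer.
2005 − 461 = 1544 CE.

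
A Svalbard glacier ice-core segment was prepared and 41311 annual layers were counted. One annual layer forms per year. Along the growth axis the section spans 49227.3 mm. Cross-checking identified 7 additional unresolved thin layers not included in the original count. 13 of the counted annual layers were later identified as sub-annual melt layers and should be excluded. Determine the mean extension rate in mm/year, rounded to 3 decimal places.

True annual layer count = 41311 − 13 + 7 = 41305.
Mean rate = 49227.3 mm / 41305 years ≈ 1.192 mm/year.

1.192 mm/year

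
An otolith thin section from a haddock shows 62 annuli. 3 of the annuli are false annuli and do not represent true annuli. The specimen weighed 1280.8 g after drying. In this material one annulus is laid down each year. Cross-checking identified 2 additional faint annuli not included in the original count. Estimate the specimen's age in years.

After corrections the count is 62 − 3 + 2 = 61 annuli.
At one annulus per year, that is 61 years.

61 yr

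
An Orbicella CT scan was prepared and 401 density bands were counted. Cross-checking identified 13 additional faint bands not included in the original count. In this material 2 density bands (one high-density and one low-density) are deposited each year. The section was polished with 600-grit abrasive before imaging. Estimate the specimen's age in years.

207 yr

After corrections the count is 401 + 13 = 414 density bands.
414 density bands at 2 per year is 414 / 2 = 207 years.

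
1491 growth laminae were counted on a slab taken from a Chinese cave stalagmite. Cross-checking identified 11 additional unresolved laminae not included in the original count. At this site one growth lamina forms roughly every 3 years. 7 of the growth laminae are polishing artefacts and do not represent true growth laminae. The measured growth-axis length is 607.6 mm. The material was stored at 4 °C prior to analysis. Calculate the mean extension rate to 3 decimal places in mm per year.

0.135 mm per year

After corrections the count is 1491 − 7 + 11 = 1495 growth laminae.
Multiplying by 3 years per growth lamina: 1495 × 3 = 4485 years.
Mean rate = 607.6 mm / 4485 years ≈ 0.135 mm per year.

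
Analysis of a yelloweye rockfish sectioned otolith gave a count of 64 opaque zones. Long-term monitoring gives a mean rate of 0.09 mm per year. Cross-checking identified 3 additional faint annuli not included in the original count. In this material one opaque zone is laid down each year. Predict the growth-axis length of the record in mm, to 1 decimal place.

Adjusted count: 64 + 3 = 67 opaque zones.
67 years at 0.09 mm/year gives 0.09 × 67 = 6.0 mm.

6.0 mm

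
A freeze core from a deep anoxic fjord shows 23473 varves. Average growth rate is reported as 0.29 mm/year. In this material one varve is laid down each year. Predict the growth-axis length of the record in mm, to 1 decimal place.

23473 years of growth are recorded.
Predicted length = 0.29 mm/year × 23473 years = 6807.2 mm.

6807.2 mm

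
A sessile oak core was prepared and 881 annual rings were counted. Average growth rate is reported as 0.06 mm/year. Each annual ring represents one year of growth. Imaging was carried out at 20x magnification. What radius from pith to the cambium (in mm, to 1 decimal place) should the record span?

881 years of growth are recorded.
Predicted length = 0.06 mm/year × 881 years = 52.9 mm.

52.9 mm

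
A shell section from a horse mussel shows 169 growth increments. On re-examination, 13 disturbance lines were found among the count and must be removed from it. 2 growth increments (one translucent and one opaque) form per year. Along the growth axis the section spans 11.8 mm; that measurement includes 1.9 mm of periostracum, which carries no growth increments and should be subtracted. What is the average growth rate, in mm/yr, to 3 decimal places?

After corrections the count is 169 − 13 = 156 growth increments.
156 growth increments at 2 per year is 156 / 2 = 78 years.
The growth record spans 11.8 − 1.9 = 9.9 mm.
Mean rate = 9.9 mm / 78 years ≈ 0.127 mm/yr.

0.127 mm/yr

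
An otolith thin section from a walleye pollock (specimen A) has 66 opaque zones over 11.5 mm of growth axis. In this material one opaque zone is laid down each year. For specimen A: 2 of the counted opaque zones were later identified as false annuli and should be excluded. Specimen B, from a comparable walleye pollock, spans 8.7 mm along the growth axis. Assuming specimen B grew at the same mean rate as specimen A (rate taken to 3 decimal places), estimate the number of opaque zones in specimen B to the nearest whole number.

48 opaque zones

Specimen A: true opaque zone count = 66 − 2 = 64.
A: Extension rate ≈ 11.5 / 64 = 0.180 mm/year.
Specimen B: 8.7 mm / 0.180 mm per year = 48.33 years ≈ 48 opaque zones.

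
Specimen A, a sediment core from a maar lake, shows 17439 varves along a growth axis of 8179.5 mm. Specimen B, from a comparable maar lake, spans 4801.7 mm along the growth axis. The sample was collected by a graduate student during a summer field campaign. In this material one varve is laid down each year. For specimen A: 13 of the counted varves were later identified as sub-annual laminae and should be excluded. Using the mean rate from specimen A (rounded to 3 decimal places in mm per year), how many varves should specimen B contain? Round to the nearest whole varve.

10238 varves

Specimen A: true varve count = 17439 − 13 = 17426.
A: Mean rate = 8179.5 mm / 17426 years ≈ 0.469 mm/year.
Specimen B: 4801.7 mm / 0.469 mm per year = 10238.17 years ≈ 10238 varves.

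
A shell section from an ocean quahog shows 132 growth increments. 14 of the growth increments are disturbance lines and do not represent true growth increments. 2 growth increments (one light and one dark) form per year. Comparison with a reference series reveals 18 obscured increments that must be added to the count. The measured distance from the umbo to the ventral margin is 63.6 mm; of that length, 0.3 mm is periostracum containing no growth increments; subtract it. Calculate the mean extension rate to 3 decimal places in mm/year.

Adjusted count: 132 − 14 + 18 = 136 growth increments.
Dividing by 2 growth increments per year: 136 / 2 = 68 years.
Net length = 63.6 − 0.3 = 63.3 mm.
Extension rate ≈ 63.3 / 68 = 0.931 mm/year.

0.931 mm/year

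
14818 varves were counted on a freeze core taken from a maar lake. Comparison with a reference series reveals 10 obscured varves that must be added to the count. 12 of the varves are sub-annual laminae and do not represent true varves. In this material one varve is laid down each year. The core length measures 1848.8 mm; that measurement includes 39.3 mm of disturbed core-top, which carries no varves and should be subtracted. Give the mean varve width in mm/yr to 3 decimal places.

0.122 mm/yr

Adjusted count: 14818 − 12 + 10 = 14816 varves.
The growth record spans 1848.8 − 39.3 = 1809.5 mm.
1809.5 mm over 14816 years gives 1809.5 / 14816 ≈ 0.122 mm/yr.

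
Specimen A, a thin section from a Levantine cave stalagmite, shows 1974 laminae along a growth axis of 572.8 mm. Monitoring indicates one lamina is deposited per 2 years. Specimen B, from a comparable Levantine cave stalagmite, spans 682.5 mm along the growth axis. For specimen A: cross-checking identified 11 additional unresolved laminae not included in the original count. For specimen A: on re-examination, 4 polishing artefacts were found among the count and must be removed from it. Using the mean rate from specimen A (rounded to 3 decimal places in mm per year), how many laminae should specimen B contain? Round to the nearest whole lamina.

2353 laminae

Specimen A: correcting the raw count gives 1974 − 4 + 11 = 1981 true laminae.
Specimen A: at 2 years per lamina, 1981 × 2 = 3962 years.
A: 572.8 mm over 3962 years gives 572.8 / 3962 ≈ 0.145 mm/year.
For B, 682.5 / 0.145 = 4706.90 years; at 2 years per lamina that is 4706.90 / 2 ≈ 2353 laminae.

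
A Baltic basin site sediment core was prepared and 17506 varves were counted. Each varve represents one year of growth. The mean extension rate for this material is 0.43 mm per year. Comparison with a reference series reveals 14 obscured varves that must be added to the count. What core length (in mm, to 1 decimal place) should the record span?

After corrections the count is 17506 + 14 = 17520 varves.
17520 years at 0.43 mm/year gives 0.43 × 17520 = 7533.6 mm.

7533.6 mm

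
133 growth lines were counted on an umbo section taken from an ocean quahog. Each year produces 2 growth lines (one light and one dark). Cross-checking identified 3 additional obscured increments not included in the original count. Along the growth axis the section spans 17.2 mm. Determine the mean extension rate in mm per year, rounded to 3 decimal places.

True growth line count = 133 + 3 = 136.
With 2 growth lines per year, 136 / 2 = 68 years.
Extension rate ≈ 17.2 / 68 = 0.253 mm per year.

0.253 mm per year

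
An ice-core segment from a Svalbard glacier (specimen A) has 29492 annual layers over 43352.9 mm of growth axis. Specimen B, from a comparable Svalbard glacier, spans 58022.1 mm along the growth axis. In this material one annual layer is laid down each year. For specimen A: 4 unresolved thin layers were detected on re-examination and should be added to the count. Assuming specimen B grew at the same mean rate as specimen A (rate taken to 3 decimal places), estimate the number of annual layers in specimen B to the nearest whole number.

Specimen A: correcting the raw count gives 29492 + 4 = 29496 true annual layers.
A: Extension rate ≈ 43352.9 / 29496 = 1.470 mm per year.
B spans 58022.1 / 1.470 = 39470.82 years ≈ 39471 annual layers.

39471 annual layers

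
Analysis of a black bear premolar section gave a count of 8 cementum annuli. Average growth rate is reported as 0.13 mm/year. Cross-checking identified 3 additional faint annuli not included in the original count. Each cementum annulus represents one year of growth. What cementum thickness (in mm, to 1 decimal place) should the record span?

After corrections the count is 8 + 3 = 11 cementum annuli.
11 years at 0.13 mm/year gives 0.13 × 11 = 1.4 mm.

1.4 mm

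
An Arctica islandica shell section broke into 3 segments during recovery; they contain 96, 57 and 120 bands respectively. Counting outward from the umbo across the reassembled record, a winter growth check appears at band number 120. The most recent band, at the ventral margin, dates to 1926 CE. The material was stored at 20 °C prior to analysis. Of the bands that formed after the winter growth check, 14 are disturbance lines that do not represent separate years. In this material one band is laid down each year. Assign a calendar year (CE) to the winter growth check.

Total bands = 96 + 57 + 120 = 273.
Between band 120 and the ventral margin there are 273 − 120 = 153 bands.
Removing the 14 false bands leaves 153 − 14 = 139 true bands beyond the winter growth check.
Counting back 139 years from 1926 CE places the winter growth check in 1926 − 139 = 1787 CE.

1787 CE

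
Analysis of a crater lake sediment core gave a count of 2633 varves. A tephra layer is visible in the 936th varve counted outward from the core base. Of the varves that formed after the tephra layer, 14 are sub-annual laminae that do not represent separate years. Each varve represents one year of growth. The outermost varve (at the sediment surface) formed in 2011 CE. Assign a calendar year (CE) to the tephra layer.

2633 − 936 = 1697 varves lie beyond the tephra layer toward the sediment surface.
Removing the 14 false varves leaves 1697 − 14 = 1683 true varves beyond the tephra layer.
Counting back 1683 years from 2011 CE places the tephra layer in 2011 − 1683 = 328 CE.

328 CE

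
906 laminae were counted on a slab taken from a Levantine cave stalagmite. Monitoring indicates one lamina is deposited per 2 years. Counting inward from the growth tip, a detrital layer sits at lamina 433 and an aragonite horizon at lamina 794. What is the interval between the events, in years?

794 − 433 = 361 laminae lie between the two events.
361 laminae at 2 years each span 361 × 2 = 722 years.

722 years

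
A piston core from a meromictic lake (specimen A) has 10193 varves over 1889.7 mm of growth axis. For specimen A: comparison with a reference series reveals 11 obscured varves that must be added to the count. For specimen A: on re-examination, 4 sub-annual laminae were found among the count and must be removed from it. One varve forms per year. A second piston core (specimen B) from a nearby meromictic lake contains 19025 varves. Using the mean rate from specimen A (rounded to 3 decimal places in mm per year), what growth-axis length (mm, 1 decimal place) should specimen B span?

Specimen A: true varve count = 10193 − 4 + 11 = 10200.
A: Extension rate ≈ 1889.7 / 10200 = 0.185 mm/year.
B's length ≈ 0.185 × 19025 = 3519.6 mm.

3519.6 mm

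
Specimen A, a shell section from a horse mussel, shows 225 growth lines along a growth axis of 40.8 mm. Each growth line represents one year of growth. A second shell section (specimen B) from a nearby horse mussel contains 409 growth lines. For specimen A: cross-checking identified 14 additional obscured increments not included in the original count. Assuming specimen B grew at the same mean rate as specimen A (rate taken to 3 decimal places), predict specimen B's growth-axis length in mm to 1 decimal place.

Specimen A: correcting the raw count gives 225 + 14 = 239 true growth lines.
A: 40.8 mm over 239 years gives 40.8 / 239 ≈ 0.171 mm/yr.
B's length ≈ 0.171 × 409 = 69.9 mm.

69.9 mm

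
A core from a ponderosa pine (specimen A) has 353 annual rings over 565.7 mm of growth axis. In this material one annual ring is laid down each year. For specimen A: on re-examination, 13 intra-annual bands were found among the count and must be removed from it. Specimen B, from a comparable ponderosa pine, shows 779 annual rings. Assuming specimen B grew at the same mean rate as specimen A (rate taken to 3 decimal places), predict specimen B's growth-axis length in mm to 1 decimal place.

Specimen A: true annual ring count = 353 − 13 = 340.
A: Extension rate ≈ 565.7 / 340 = 1.664 mm/yr.
For B, 1.664 mm/year × 779 years = 1296.3 mm.

1296.3 mm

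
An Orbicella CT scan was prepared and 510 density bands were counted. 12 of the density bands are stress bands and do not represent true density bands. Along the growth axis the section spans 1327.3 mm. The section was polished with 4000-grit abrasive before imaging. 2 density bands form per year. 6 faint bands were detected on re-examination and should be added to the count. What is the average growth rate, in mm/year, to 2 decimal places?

5.27 mm/year

Correcting the raw count gives 510 − 12 + 6 = 504 true density bands.
504 density bands at 2 per year is 504 / 2 = 252 years.
Mean rate = 1327.3 mm / 252 years ≈ 5.27 mm/year.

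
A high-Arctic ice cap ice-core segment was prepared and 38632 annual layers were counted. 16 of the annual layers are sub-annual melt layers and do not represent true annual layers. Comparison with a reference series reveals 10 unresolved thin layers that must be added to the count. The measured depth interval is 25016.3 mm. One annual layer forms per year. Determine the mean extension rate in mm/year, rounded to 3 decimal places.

0.648 mm/year

Adjusted count: 38632 − 16 + 10 = 38626 annual layers.
25016.3 mm over 38626 years gives 25016.3 / 38626 ≈ 0.648 mm/year.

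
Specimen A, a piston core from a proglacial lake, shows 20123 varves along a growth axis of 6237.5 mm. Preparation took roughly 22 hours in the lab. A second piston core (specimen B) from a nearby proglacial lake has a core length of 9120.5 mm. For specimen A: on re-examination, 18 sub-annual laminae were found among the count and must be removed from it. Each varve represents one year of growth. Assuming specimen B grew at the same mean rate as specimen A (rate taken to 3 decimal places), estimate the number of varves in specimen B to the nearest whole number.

Specimen A: true varve count = 20123 − 18 = 20105.
A: 6237.5 mm over 20105 years gives 6237.5 / 20105 ≈ 0.310 mm per year.
Specimen B: 9120.5 mm / 0.310 mm per year = 29420.97 years ≈ 29421 varves.

29421 varves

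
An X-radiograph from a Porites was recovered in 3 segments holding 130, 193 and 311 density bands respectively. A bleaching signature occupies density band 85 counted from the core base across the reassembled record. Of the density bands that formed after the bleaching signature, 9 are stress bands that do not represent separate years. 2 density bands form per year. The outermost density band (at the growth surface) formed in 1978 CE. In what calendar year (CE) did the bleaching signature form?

1708 CE

Total density bands = 130 + 193 + 311 = 634.
634 − 85 = 549 density bands lie beyond the bleaching signature toward the growth surface.
549 − 9 false = 540 true density bands after the bleaching signature.
With 2 density bands per year, 540 / 2 = 270 years.
The density band at the growth surface is 1978 CE, so the bleaching signature dates to 1978 − 270 = 1708 CE.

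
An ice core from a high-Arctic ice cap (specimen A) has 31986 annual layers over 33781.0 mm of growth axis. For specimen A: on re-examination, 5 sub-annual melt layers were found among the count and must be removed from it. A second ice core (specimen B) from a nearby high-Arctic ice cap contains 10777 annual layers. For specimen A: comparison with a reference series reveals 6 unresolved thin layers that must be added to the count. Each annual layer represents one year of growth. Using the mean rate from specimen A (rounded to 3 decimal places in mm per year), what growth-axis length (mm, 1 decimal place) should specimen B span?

11380.5 mm

Specimen A: correcting the raw count gives 31986 − 5 + 6 = 31987 true annual layers.
A: 33781.0 mm over 31987 years gives 33781.0 / 31987 ≈ 1.056 mm/year.
Length of B = 1.056 × 10777 = 11380.5 mm.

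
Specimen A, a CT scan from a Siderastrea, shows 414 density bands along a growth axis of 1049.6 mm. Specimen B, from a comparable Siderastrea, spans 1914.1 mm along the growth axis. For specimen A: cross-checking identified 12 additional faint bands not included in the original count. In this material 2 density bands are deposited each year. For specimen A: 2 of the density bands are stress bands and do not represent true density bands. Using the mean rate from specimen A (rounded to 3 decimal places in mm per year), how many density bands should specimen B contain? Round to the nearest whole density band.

773 density bands

Specimen A: after corrections the count is 414 − 2 + 12 = 424 density bands.
Specimen A: dividing by 2 density bands per year: 424 / 2 = 212 years.
A: Extension rate ≈ 1049.6 / 212 = 4.951 mm/year.
For B, 1914.1 / 4.951 = 386.61 years; at 2 density bands per year that is 386.61 × 2 ≈ 773 density bands.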